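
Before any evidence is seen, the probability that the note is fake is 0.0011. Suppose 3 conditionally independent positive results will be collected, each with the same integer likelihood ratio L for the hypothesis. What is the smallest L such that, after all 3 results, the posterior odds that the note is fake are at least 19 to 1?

26

Prior odds = 0.0011/0.9989 = 11/9989.
Target odds = 19.
Need L³ ≥ 19 ÷ (11/9989) = 189791/11.
25³ = 15625 < 189791/11 ≤ 17576 = 26³, so L = 26.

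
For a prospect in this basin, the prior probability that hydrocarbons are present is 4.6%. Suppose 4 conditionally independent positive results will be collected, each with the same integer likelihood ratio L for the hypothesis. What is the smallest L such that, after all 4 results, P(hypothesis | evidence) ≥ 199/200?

Prior odds = 0.046/0.954 = 23/477.
Target odds = 0.995/0.005 = 199.
Need L⁴ ≥ 199 ÷ (23/477) = 94923/23.
8⁴ = 4096 < 94923/23 ≤ 6561 = 9⁴, so L = 9.

9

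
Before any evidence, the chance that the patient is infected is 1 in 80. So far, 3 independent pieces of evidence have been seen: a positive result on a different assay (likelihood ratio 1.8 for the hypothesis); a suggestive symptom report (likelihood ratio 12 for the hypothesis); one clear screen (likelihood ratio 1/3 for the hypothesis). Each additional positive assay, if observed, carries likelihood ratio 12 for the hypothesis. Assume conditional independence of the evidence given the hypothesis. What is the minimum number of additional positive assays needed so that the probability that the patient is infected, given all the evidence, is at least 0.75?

Prior odds = 0.0125/0.9875 = 1/79.
Combined Bayes factor of the evidence already in hand = 1.8 × 12 × (1/3) = 7.2.
Odds after that evidence = (1/79) × 7.2 = 36/395.
Target odds = 0.75/0.25 = 3.
Need 12ⁿ ≥ 3 ÷ (36/395) = 395/12.
12¹ = 12 falls short of 395/12 but 12² = 144 reaches it, so n = 2.

2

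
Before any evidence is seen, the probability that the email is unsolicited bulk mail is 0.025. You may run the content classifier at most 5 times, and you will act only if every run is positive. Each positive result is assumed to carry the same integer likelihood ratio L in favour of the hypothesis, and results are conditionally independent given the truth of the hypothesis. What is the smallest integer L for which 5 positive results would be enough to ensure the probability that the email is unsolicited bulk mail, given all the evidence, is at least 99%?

6

Prior odds = 0.025/0.975 = 1/39.
Target odds = 0.99/0.01 = 99.
Need L⁵ ≥ 99 ÷ (1/39) = 3861.
5⁵ = 3125 < 3861 ≤ 7776 = 6⁵, so L = 6.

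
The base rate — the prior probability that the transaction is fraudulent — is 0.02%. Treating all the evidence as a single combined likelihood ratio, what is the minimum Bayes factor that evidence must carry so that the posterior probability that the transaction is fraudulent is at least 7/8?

Prior odds = 0.0002/0.9998 = 1/4999.
Target odds = 0.875/0.125 = 7.
Required Bayes factor = 7 ÷ (1/4999) = 34993.

34993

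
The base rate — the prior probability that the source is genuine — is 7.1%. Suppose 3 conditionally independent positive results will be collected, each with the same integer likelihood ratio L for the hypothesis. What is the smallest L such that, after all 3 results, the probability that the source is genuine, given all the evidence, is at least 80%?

Prior odds = 0.071/0.929 = 71/929.
Target odds = 0.8/0.2 = 4.
Need L³ ≥ 4 ÷ (71/929) = 3716/71.
3³ = 27 < 3716/71 ≤ 64 = 4³, so L = 4.

4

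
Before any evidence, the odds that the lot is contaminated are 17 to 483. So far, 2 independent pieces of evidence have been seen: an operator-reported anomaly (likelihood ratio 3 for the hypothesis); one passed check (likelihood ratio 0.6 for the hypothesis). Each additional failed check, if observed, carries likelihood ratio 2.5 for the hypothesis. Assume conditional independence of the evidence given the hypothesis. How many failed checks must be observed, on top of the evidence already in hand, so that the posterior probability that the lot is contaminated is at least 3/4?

Prior odds = 17/483.
Combined Bayes factor of the evidence already in hand = 3 × 0.6 = 1.8.
Odds after that evidence = (17/483) × 1.8 = 51/805.
Target odds = 0.75/0.25 = 3.
Need 2.5ⁿ ≥ 3 ÷ (51/805) = 805/17.
2.5⁴ = 39.0625 falls short of 805/17 but 2.5⁵ = 97.65625 reaches it, so n = 5.

5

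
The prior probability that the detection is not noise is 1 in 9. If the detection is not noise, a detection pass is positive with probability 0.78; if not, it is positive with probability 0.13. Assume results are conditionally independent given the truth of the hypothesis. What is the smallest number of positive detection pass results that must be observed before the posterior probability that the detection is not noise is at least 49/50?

4

Prior odds: (1/9) ÷ (8/9) = 0.125.
Likelihood ratio of a positive = 0.78/0.13 = 6.
Target posterior odds = 0.98/0.02 = 49.
Require 6ⁿ ≥ 49 ÷ 0.125 = 392.
6³ = 216 falls short of 392 but 6⁴ = 1296 reaches it, so n = 4.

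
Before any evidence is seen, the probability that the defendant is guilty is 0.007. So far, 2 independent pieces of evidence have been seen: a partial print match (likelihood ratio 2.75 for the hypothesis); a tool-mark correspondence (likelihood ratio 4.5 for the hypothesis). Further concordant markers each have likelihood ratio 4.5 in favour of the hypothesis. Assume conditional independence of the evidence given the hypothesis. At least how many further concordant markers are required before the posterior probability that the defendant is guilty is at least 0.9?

Prior odds = 0.007/0.993 = 7/993.
Combined Bayes factor of the evidence already in hand = 2.75 × 4.5 = 12.375.
Odds after that evidence = (7/993) × 12.375 = 231/2648.
Target odds = 0.9/0.1 = 9.
Need 4.5ⁿ ≥ 9 ÷ (231/2648) = 7944/77.
4.5³ = 91.125 falls short of 7944/77 but 4.5⁴ = 410.0625 reaches it, so n = 4.

4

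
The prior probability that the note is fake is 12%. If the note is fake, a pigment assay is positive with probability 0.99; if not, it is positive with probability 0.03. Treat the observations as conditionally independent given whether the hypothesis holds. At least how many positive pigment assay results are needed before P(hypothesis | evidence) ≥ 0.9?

2

Prior odds = 0.12/0.88 = 3/22.
Likelihood ratio of a positive = 0.99/0.03 = 33.
Target odds: 0.9 ÷ 0.1 = 9.
Need (3/22) × 33ⁿ ≥ 9, i.e. 33ⁿ ≥ 66.
33¹ = 33 falls short of 66 but 33² = 1089 reaches it, so n = 2.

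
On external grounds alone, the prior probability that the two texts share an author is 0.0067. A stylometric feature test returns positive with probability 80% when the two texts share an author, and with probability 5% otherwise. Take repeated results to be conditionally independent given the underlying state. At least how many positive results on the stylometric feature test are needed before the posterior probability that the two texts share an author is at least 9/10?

Prior odds = 0.0067/0.9933 = 67/9933.
Likelihood ratio of a positive result = 0.8/0.05 = 16.
Target odds: 0.9 ÷ 0.1 = 9.
Need (67/9933) × 16ⁿ ≥ 9, i.e. 16ⁿ ≥ 89397/67.
16² = 256 falls short of 89397/67 but 16³ = 4096 reaches it, so n = 3.

3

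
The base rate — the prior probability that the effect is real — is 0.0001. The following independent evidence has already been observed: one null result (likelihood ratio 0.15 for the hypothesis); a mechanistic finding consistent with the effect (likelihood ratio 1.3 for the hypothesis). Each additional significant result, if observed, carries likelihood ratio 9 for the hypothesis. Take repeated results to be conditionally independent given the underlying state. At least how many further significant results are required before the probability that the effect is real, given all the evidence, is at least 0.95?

7

Prior odds = 0.0001/0.9999 = 1/9999.
Combined Bayes factor of the evidence already in hand = 0.15 × 1.3 = 0.195.
Odds after that evidence = (1/9999) × 0.195 = 13/666600.
Target odds = 0.95/0.05 = 19.
Need 9ⁿ ≥ 19 ÷ (13/666600) = 12665400/13.
9⁶ = 531441 falls short of 12665400/13 but 9⁷ = 4782969 reaches it, so n = 7.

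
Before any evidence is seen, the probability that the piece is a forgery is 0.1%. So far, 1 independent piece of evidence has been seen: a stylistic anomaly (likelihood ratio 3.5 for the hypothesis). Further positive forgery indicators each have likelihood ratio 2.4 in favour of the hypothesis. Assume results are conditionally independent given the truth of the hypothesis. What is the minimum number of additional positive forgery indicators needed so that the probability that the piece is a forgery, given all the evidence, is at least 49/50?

11

Prior odds = 0.001/0.999 = 1/999.
Bayes factor of the evidence already in hand = 3.5.
Odds after that evidence = (1/999) × 3.5 = 7/1998.
Target odds = 0.98/0.02 = 49.
Need 2.4ⁿ ≥ 49 ÷ (7/1998) = 13986.
2.4¹⁰ ≈6340.34 falls short of 13986 but 2.4¹¹ ≈15216.8 reaches it, so n = 11.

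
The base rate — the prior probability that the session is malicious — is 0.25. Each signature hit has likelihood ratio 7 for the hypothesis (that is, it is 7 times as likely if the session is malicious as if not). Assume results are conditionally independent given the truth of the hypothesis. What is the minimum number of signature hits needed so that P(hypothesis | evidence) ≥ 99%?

Prior odds = 0.25/0.75 = 1/3.
Likelihood ratio per signature hit = 7.
Target posterior odds = 0.99/0.01 = 99.
Require 7ⁿ ≥ 99 ÷ (1/3) = 297.
7² = 49 falls short of 297 but 7³ = 343 reaches it, so n = 3.

3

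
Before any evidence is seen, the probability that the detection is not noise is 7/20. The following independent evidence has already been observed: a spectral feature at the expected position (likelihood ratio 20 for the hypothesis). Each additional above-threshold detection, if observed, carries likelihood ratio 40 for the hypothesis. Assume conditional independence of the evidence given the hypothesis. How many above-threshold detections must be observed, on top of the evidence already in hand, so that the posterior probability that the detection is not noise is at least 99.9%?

2

Prior odds = 0.35/0.65 = 7/13.
Bayes factor of the evidence already in hand = 20.
Odds after that evidence = (7/13) × 20 = 140/13.
Target odds = 0.999/0.001 = 999.
Need 40ⁿ ≥ 999 ÷ (140/13) = 12987/140.
40¹ = 40 falls short of 12987/140 but 40² = 1600 reaches it, so n = 2.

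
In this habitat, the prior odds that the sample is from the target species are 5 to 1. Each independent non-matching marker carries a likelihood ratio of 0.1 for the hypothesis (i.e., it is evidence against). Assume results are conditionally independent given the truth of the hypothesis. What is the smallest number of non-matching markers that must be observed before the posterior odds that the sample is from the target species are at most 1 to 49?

3

Prior odds = 5.
Likelihood ratio per non-matching marker = 0.1.
Target odds = 1/49.
Need 5 × 0.1ⁿ ≤ 1/49, i.e. 0.1ⁿ ≤ 1/245.
0.1² = 0.01 is still above 1/245 but 0.1³ = 0.001 is at or below it, so n = 3.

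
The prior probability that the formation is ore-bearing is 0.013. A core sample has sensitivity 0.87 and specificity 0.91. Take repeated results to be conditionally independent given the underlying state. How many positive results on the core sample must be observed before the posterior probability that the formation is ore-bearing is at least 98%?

Prior odds = 0.013/0.987 = 13/987.
False-positive rate = 1 − 0.91 = 0.09; likelihood ratio of a positive = 0.87/0.09 = 29/3.
Target posterior odds = 0.98/0.02 = 49.
Require (29/3)ⁿ ≥ 49 ÷ (13/987) = 48363/13.
(29/3)³ = 24389/27 falls short of 48363/13 but (29/3)⁴ = 707281/81 reaches it, so n = 4.

4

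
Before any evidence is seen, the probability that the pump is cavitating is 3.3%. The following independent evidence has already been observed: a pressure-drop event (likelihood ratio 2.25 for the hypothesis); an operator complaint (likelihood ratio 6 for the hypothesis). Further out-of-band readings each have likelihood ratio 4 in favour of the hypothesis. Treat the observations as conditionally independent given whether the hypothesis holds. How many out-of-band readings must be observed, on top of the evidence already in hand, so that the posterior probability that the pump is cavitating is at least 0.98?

4

Prior odds = 0.033/0.967 = 33/967.
Combined Bayes factor of the evidence already in hand = 2.25 × 6 = 13.5.
Odds after that evidence = (33/967) × 13.5 = 891/1934.
Target odds = 0.98/0.02 = 49.
Need 4ⁿ ≥ 49 ÷ (891/1934) = 94766/891.
4³ = 64 falls short of 94766/891 but 4⁴ = 256 reaches it, so n = 4.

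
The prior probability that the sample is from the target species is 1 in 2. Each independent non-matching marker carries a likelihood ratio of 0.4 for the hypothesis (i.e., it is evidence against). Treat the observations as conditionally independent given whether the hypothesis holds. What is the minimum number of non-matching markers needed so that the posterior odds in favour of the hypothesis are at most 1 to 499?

7

Prior odds = 0.5/0.5 = 1.
Likelihood ratio per non-matching marker = 0.4.
Target odds = 1/499.
Require 0.4ⁿ ≤ 1/499 ÷ 1 = 1/499.
0.4⁶ = 64/15625 is still above 1/499 but 0.4⁷ = 128/78125 is at or below it, so n = 7.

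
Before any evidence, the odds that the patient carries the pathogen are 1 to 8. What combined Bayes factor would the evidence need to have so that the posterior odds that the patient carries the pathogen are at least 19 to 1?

152

Prior odds = 0.125.
Target odds = 19.
Required Bayes factor = 19 ÷ 0.125 = 152.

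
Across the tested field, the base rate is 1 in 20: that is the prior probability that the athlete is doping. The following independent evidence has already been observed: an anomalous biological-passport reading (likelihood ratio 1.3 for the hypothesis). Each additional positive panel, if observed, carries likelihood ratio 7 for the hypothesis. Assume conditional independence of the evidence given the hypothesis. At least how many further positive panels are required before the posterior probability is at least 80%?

Prior odds = 0.05/0.95 = 1/19.
Bayes factor of the evidence already in hand = 1.3.
Odds after that evidence = (1/19) × 1.3 = 13/190.
Target odds = 0.8/0.2 = 4.
Need 7ⁿ ≥ 4 ÷ (13/190) = 760/13.
7² = 49 falls short of 760/13 but 7³ = 343 reaches it, so n = 3.

3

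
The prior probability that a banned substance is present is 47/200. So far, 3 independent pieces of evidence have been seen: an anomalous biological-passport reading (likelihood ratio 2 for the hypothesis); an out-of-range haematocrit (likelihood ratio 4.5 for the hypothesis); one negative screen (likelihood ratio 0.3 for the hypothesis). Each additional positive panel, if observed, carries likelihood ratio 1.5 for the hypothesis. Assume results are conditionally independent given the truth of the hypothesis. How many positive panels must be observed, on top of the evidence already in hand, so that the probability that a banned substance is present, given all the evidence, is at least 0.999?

Prior odds = 0.235/0.765 = 47/153.
Combined Bayes factor of the evidence already in hand = 2 × 4.5 × 0.3 = 2.7.
Odds after that evidence = (47/153) × 2.7 = 141/170.
Target odds = 0.999/0.001 = 999.
Need 1.5ⁿ ≥ 999 ÷ (141/170) = 56610/47.
1.5¹⁷ = 129140163/131072 falls short of 56610/47 but 1.5¹⁸ = 387420489/262144 reaches it, so n = 18.

18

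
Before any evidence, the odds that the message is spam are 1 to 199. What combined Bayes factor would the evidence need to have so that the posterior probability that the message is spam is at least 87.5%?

Prior odds = 1/199.
Target odds = 0.875/0.125 = 7.
Required Bayes factor = 7 ÷ (1/199) = 1393.

1393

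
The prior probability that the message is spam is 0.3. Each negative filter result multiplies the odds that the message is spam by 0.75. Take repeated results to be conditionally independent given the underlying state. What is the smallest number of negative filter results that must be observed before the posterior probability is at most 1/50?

11

Prior odds = 0.3/0.7 = 3/7.
Likelihood ratio per negative filter result = 0.75.
Target posterior odds = 0.02/0.98 = 1/49.
Require 0.75ⁿ ≤ 1/49 ÷ (3/7) = 1/21.
0.75¹⁰ = 59049/1048576 is still above 1/21 but 0.75¹¹ = 177147/4194304 is at or below it, so n = 11.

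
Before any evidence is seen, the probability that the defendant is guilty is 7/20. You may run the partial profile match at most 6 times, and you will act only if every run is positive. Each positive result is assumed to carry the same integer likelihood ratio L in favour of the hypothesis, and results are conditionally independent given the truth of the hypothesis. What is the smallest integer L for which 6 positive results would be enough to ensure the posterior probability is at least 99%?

3

Prior odds = 0.35/0.65 = 7/13.
Target odds = 0.99/0.01 = 99.
Need L⁶ ≥ 99 ÷ (7/13) = 1287/7.
2⁶ = 64 < 1287/7 ≤ 729 = 3⁶, so L = 3.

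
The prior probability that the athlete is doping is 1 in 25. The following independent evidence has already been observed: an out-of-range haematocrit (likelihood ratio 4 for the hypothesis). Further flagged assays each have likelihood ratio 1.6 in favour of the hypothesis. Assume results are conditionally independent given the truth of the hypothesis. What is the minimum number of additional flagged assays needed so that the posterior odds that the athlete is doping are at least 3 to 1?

7

Prior odds = 0.04/0.96 = 1/24.
Bayes factor of the evidence already in hand = 4.
Odds after that evidence = (1/24) × 4 = 1/6.
Target odds = 3.
Need 1.6ⁿ ≥ 3 ÷ (1/6) = 18.
1.6⁶ = 262144/15625 falls short of 18 but 1.6⁷ = 2097152/78125 reaches it, so n = 7.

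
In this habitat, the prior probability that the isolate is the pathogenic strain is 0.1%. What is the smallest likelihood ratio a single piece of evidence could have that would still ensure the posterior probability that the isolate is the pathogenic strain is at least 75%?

2997

Prior odds = 0.001/0.999 = 1/999.
Target odds = 0.75/0.25 = 3.
Required Bayes factor = 3 ÷ (1/999) = 2997.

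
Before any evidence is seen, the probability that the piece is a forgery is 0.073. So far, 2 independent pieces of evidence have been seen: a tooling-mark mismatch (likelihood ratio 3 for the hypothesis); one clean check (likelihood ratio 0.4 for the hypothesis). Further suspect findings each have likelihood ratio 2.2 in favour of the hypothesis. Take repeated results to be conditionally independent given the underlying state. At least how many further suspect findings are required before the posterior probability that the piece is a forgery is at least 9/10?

Prior odds = 0.073/0.927 = 73/927.
Combined Bayes factor of the evidence already in hand = 3 × 0.4 = 1.2.
Odds after that evidence = (73/927) × 1.2 = 146/1545.
Target odds = 0.9/0.1 = 9.
Need 2.2ⁿ ≥ 9 ÷ (146/1545) = 13905/146.
2.2⁵ = 51.53632 falls short of 13905/146 but 2.2⁶ = 1771561/15625 reaches it, so n = 6.

6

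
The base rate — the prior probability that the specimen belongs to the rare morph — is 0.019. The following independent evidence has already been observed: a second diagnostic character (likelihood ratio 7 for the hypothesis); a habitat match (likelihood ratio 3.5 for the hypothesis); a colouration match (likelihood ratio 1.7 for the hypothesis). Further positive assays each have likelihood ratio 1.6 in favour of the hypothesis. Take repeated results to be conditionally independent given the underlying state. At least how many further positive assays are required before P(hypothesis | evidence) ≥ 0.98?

9

Prior odds = 0.019/0.981 = 19/981.
Combined Bayes factor of the evidence already in hand = 7 × 3.5 × 1.7 = 41.65.
Odds after that evidence = (19/981) × 41.65 = 15827/19620.
Target odds = 0.98/0.02 = 49.
Need 1.6ⁿ ≥ 49 ÷ (15827/19620) = 19620/323.
1.6⁸ = 16777216/390625 falls short of 19620/323 but 1.6⁹ = 134217728/1953125 reaches it, so n = 9.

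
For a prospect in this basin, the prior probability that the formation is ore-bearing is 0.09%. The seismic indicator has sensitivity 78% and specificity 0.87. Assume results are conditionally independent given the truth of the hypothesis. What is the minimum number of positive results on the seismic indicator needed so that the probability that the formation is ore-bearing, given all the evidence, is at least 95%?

Prior odds = 0.0009/0.9991 = 9/9991.
False-positive rate = 1 − 0.87 = 0.13; likelihood ratio of a positive = 0.78/0.13 = 6.
Target odds: 0.95 ÷ 0.05 = 19.
Need (9/9991) × 6ⁿ ≥ 19, i.e. 6ⁿ ≥ 189829/9.
6⁵ = 7776 falls short of 189829/9 but 6⁶ = 46656 reaches it, so n = 6.

6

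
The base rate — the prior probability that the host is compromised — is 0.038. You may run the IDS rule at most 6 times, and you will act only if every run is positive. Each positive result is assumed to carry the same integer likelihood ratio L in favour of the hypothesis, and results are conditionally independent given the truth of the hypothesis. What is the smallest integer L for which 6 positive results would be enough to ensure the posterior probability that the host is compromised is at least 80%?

Prior odds = 0.038/0.962 = 19/481.
Target odds = 0.8/0.2 = 4.
Need L⁶ ≥ 4 ÷ (19/481) = 1924/19.
2⁶ = 64 < 1924/19 ≤ 729 = 3⁶, so L = 3.

3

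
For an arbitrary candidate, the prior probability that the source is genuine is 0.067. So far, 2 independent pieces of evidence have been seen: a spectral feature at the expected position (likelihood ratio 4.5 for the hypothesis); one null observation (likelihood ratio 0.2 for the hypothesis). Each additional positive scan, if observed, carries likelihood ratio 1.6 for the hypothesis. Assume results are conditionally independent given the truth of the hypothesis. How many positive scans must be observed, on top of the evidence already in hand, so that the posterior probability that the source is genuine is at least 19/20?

13

Prior odds = 0.067/0.933 = 67/933.
Combined Bayes factor of the evidence already in hand = 4.5 × 0.2 = 0.9.
Odds after that evidence = (67/933) × 0.9 = 201/3110.
Target odds = 0.95/0.05 = 19.
Need 1.6ⁿ ≥ 19 ÷ (201/3110) = 59090/201.
1.6¹² ≈281.475 falls short of 59090/201 but 1.6¹³ ≈450.36 reaches it, so n = 13.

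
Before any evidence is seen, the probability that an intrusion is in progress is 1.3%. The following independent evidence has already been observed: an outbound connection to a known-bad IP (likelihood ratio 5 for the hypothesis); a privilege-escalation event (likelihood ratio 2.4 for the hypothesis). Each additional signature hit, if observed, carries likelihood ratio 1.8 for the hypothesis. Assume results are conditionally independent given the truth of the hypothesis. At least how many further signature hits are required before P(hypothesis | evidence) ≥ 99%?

Prior odds = 0.013/0.987 = 13/987.
Combined Bayes factor of the evidence already in hand = 5 × 2.4 = 12.
Odds after that evidence = (13/987) × 12 = 52/329.
Target odds = 0.99/0.01 = 99.
Need 1.8ⁿ ≥ 99 ÷ (52/329) = 32571/52.
1.8¹⁰ ≈357.047 falls short of 32571/52 but 1.8¹¹ ≈642.684 reaches it, so n = 11.

11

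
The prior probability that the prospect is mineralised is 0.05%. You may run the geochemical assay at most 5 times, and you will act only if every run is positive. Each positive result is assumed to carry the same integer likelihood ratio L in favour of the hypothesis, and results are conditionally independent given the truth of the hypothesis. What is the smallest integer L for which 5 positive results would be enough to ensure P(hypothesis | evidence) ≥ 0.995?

Prior odds = 0.0005/0.9995 = 1/1999.
Target odds = 0.995/0.005 = 199.
Need L⁵ ≥ 199 ÷ (1/1999) = 397801.
13⁵ = 371293 < 397801 ≤ 537824 = 14⁵, so L = 14.

14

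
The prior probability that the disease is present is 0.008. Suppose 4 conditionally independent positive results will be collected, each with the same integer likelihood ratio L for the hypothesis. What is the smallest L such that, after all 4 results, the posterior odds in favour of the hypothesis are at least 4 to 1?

Prior odds = 0.008/0.992 = 1/124.
Target odds = 4.
Need L⁴ ≥ 4 ÷ (1/124) = 496.
4⁴ = 256 < 496 ≤ 625 = 5⁴, so L = 5.

5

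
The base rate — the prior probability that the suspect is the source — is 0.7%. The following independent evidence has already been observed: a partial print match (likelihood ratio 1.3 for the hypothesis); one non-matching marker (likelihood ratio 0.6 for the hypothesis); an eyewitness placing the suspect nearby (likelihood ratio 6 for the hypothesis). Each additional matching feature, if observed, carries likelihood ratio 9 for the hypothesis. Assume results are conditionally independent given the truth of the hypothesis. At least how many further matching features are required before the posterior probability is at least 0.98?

4

Prior odds = 0.007/0.993 = 7/993.
Combined Bayes factor of the evidence already in hand = 1.3 × 0.6 × 6 = 4.68.
Odds after that evidence = (7/993) × 4.68 = 273/8275.
Target odds = 0.98/0.02 = 49.
Need 9ⁿ ≥ 49 ÷ (273/8275) = 57925/39.
9³ = 729 falls short of 57925/39 but 9⁴ = 6561 reaches it, so n = 4.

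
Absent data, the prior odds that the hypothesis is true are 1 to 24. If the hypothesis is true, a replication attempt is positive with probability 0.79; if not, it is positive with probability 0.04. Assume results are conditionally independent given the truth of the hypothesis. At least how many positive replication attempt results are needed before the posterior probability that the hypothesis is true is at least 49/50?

Prior odds = 1/24.
Likelihood ratio of a positive = 0.79/0.04 = 19.75.
Target odds: 0.98 ÷ 0.02 = 49.
Require 19.75ⁿ ≥ 49 ÷ (1/24) = 1176.
19.75² = 390.0625 falls short of 1176 but 19.75³ = 7703.734375 reaches it, so n = 3.

3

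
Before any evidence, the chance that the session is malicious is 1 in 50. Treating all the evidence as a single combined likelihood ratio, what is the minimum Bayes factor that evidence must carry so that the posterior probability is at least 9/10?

441

Prior odds = 0.02/0.98 = 1/49.
Target odds = 0.9/0.1 = 9.
Required Bayes factor = 9 ÷ (1/49) = 441.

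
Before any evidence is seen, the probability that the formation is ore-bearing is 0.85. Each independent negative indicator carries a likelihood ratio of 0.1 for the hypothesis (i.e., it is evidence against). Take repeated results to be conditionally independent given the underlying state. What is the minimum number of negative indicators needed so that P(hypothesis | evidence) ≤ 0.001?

4

Prior odds: 0.85 ÷ 0.15 = 17/3.
Likelihood ratio per negative indicator = 0.1.
Target posterior odds = 0.001/0.999 = 1/999.
Need (17/3) × 0.1ⁿ ≤ 1/999, i.e. 0.1ⁿ ≤ 1/5661.
0.1³ = 0.001 is still above 1/5661 but 0.1⁴ = 0.0001 is at or below it, so n = 4.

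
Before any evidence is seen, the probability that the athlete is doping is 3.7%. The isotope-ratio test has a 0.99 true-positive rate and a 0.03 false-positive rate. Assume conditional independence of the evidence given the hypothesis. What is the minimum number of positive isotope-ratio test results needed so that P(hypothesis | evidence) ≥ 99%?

Prior odds = 0.037/0.963 = 37/963.
Likelihood ratio of a positive result = 0.99/0.03 = 33.
Target odds: 0.99 ÷ 0.01 = 99.
Need (37/963) × 33ⁿ ≥ 99, i.e. 33ⁿ ≥ 95337/37.
33² = 1089 falls short of 95337/37 but 33³ = 35937 reaches it, so n = 3.

3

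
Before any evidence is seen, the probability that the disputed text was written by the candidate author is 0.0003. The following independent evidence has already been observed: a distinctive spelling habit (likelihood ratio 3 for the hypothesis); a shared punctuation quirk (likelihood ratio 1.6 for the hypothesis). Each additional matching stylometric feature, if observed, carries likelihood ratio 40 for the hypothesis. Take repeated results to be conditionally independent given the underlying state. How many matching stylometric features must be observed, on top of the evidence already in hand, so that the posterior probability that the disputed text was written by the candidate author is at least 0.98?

3

Prior odds = 0.0003/0.9997 = 3/9997.
Combined Bayes factor of the evidence already in hand = 3 × 1.6 = 4.8.
Odds after that evidence = (3/9997) × 4.8 = 72/49985.
Target odds = 0.98/0.02 = 49.
Need 40ⁿ ≥ 49 ÷ (72/49985) = 2449265/72.
40² = 1600 falls short of 2449265/72 but 40³ = 64000 reaches it, so n = 3.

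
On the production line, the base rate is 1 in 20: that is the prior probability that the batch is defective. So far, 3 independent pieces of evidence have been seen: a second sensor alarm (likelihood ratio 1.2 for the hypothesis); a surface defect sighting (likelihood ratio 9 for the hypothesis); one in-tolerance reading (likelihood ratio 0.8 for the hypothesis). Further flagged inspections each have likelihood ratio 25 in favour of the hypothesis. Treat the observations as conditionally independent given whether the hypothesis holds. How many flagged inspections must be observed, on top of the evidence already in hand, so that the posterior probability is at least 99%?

2

Prior odds = 0.05/0.95 = 1/19.
Combined Bayes factor of the evidence already in hand = 1.2 × 9 × 0.8 = 8.64.
Odds after that evidence = (1/19) × 8.64 = 216/475.
Target odds = 0.99/0.01 = 99.
Need 25ⁿ ≥ 99 ÷ (216/475) = 5225/24.
25¹ = 25 falls short of 5225/24 but 25² = 625 reaches it, so n = 2.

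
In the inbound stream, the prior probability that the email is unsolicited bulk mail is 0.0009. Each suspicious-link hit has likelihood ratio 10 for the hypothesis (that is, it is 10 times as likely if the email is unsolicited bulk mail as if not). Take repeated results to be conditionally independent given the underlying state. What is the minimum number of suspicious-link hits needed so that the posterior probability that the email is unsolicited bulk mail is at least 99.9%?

Prior odds: 0.0009 ÷ 0.9991 = 9/9991.
Likelihood ratio per suspicious-link hit = 10.
Target odds: 0.999 ÷ 0.001 = 999.
Need (9/9991) × 10ⁿ ≥ 999, i.e. 10ⁿ ≥ 1109001.
10⁶ = 1000000 falls short of 1109001 but 10⁷ = 10000000 reaches it, so n = 7.

7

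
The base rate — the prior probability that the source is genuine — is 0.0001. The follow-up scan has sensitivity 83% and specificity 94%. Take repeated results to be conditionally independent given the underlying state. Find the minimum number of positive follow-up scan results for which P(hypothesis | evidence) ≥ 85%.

Prior odds = 0.0001/0.9999 = 1/9999.
False-positive rate = 1 − 0.94 = 0.06; likelihood ratio of a positive = 0.83/0.06 = 83/6.
Target posterior odds = 0.85/0.15 = 17/3.
Need (1/9999) × (83/6)ⁿ ≥ 17/3, i.e. (83/6)ⁿ ≥ 56661.
(83/6)⁴ = 47458321/1296 falls short of 56661 but (83/6)⁵ ≈506564 reaches it, so n = 5.

5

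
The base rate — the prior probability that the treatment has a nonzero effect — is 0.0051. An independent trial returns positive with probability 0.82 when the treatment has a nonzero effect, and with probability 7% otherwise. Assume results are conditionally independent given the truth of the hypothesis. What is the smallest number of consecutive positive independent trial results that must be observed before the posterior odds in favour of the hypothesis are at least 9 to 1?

Prior odds: 0.0051 ÷ 0.9949 = 51/9949.
Likelihood ratio of a positive result = 0.82/0.07 = 82/7.
Target odds = 9.
Need (51/9949) × (82/7)ⁿ ≥ 9, i.e. (82/7)ⁿ ≥ 29847/17.
(82/7)³ = 551368/343 falls short of 29847/17 but (82/7)⁴ = 45212176/2401 reaches it, so n = 4.

4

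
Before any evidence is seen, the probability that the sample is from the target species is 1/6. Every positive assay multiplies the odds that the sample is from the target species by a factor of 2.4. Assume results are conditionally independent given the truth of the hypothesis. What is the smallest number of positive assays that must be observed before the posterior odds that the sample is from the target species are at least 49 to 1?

7

Prior odds: (1/6) ÷ (5/6) = 0.2.
Likelihood ratio per positive assay = 2.4.
Target odds = 49.
Need 0.2 × 2.4ⁿ ≥ 49, i.e. 2.4ⁿ ≥ 245.
2.4⁶ = 2985984/15625 falls short of 245 but 2.4⁷ = 35831808/78125 reaches it, so n = 7.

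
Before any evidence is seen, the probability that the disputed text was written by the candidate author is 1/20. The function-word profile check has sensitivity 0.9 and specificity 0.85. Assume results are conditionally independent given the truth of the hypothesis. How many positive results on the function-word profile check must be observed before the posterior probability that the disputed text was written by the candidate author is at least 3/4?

3

Prior odds = 0.05/0.95 = 1/19.
False-positive rate = 1 − 0.85 = 0.15; likelihood ratio of a positive = 0.9/0.15 = 6.
Target posterior odds = 0.75/0.25 = 3.
Need (1/19) × 6ⁿ ≥ 3, i.e. 6ⁿ ≥ 57.
6² = 36 falls short of 57 but 6³ = 216 reaches it, so n = 3.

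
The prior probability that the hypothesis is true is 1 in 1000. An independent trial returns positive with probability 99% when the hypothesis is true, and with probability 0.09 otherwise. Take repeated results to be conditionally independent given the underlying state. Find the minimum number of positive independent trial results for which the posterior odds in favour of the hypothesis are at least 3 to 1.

Prior odds: 0.001 ÷ 0.999 = 1/999.
Likelihood ratio of a positive result = 0.99/0.09 = 11.
Target odds = 3.
Require 11ⁿ ≥ 3 ÷ (1/999) = 2997.
11³ = 1331 falls short of 2997 but 11⁴ = 14641 reaches it, so n = 4.

4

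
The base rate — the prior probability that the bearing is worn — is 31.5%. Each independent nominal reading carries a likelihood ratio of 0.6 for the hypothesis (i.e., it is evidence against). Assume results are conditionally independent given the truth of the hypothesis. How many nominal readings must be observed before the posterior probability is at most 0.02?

Prior odds: 0.315 ÷ 0.685 = 63/137.
Likelihood ratio per nominal reading = 0.6.
Target posterior odds = 0.02/0.98 = 1/49.
Require 0.6ⁿ ≤ 1/49 ÷ (63/137) = 137/3087.
0.6⁶ = 729/15625 is still above 137/3087 but 0.6⁷ = 2187/78125 is at or below it, so n = 7.

7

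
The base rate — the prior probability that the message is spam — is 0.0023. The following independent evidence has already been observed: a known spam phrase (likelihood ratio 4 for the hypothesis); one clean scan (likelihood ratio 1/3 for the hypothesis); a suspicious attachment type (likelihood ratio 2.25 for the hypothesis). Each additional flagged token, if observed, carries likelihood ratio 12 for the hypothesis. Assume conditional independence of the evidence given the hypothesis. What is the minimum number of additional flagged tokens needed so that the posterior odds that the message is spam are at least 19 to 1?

4

Prior odds = 0.0023/0.9977 = 23/9977.
Combined Bayes factor of the evidence already in hand = 4 × (1/3) × 2.25 = 3.
Odds after that evidence = (23/9977) × 3 = 69/9977.
Target odds = 19.
Need 12ⁿ ≥ 19 ÷ (69/9977) = 189563/69.
12³ = 1728 falls short of 189563/69 but 12⁴ = 20736 reaches it, so n = 4.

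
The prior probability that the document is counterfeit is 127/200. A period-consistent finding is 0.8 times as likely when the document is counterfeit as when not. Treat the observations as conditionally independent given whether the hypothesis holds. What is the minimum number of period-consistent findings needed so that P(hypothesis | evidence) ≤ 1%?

Prior odds = 0.635/0.365 = 127/73.
Likelihood ratio per period-consistent finding = 0.8.
Target odds: 0.01 ÷ 0.99 = 1/99.
Require 0.8ⁿ ≤ 1/99 ÷ (127/73) = 73/12573.
0.8²³ ≈0.00590296 is still above 73/12573 but 0.8²⁴ ≈0.00472237 is at or below it, so n = 24.

24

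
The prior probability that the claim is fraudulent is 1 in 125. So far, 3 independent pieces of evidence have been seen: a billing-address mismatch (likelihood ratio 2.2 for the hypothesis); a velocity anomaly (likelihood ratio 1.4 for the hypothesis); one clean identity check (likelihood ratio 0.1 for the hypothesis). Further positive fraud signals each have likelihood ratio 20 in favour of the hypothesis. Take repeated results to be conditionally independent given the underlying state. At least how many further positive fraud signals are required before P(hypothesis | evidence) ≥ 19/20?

Prior odds = 0.008/0.992 = 1/124.
Combined Bayes factor of the evidence already in hand = 2.2 × 1.4 × 0.1 = 0.308.
Odds after that evidence = (1/124) × 0.308 = 77/31000.
Target odds = 0.95/0.05 = 19.
Need 20ⁿ ≥ 19 ÷ (77/31000) = 589000/77.
20² = 400 falls short of 589000/77 but 20³ = 8000 reaches it, so n = 3.

3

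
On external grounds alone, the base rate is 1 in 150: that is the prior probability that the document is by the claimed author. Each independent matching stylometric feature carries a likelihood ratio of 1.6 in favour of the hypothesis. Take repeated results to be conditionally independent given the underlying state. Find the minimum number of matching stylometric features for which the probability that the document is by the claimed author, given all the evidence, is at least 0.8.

Prior odds: (1/150) ÷ (149/150) = 1/149.
Likelihood ratio per matching stylometric feature = 1.6.
Target odds: 0.8 ÷ 0.2 = 4.
Need (1/149) × 1.6ⁿ ≥ 4, i.e. 1.6ⁿ ≥ 596.
1.6¹³ ≈450.36 falls short of 596 but 1.6¹⁴ ≈720.576 reaches it, so n = 14.

14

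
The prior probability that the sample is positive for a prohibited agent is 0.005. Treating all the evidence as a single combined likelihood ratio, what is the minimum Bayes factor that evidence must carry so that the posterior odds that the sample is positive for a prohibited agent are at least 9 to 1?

Prior odds = 0.005/0.995 = 1/199.
Target odds = 9.
Required Bayes factor = 9 ÷ (1/199) = 1791.

1791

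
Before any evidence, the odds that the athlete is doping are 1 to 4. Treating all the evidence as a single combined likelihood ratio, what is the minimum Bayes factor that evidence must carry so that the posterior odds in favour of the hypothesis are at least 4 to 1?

16

Prior odds = 0.25.
Target odds = 4.
Required Bayes factor = 4 ÷ 0.25 = 16.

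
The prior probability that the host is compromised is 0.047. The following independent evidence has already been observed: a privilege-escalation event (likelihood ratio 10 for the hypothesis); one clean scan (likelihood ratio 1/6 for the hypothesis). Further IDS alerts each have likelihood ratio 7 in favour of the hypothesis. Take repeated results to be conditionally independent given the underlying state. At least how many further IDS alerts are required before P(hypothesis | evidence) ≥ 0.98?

4

Prior odds = 0.047/0.953 = 47/953.
Combined Bayes factor of the evidence already in hand = 10 × (1/6) = 5/3.
Odds after that evidence = (47/953) × 5/3 = 235/2859.
Target odds = 0.98/0.02 = 49.
Need 7ⁿ ≥ 49 ÷ (235/2859) = 140091/235.
7³ = 343 falls short of 140091/235 but 7⁴ = 2401 reaches it, so n = 4.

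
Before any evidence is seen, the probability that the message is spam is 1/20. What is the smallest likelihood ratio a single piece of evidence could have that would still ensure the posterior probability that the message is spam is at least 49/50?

931

Prior odds = 0.05/0.95 = 1/19.
Target odds = 0.98/0.02 = 49.
Required Bayes factor = 49 ÷ (1/19) = 931.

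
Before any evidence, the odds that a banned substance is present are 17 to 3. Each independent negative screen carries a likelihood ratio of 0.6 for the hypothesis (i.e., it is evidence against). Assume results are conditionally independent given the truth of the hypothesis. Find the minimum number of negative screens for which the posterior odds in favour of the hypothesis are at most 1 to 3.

Prior odds = 17/3.
Likelihood ratio per negative screen = 0.6.
Target odds = 1/3.
Require 0.6ⁿ ≤ 1/3 ÷ (17/3) = 1/17.
0.6⁵ = 0.07776 is still above 1/17 but 0.6⁶ = 729/15625 is at or below it, so n = 6.

6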